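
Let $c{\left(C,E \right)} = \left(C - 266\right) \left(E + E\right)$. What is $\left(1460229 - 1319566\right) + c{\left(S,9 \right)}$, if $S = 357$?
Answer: $142301$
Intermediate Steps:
$c{\left(C,E \right)} = 2 E \left(-266 + C\right)$ ($c{\left(C,E \right)} = \left(-266 + C\right) 2 E = 2 E \left(-266 + C\right)$)
$\left(1460229 - 1319566\right) + c{\left(S,9 \right)} = \left(1460229 - 1319566\right) + 2 \cdot 9 \left(-266 + 357\right) = 140663 + 2 \cdot 9 \cdot 91 = 140663 + 1638 = 142301$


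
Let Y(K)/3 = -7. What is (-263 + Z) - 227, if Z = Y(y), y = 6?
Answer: -511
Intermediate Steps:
Y(K) = -21 (Y(K) = 3*(-7) = -21)
Z = -21
(-263 + Z) - 227 = (-263 - 21) - 227 = -284 - 227 = -511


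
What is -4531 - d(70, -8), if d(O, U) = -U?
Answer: -4539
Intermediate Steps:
-4531 - d(70, -8) = -4531 - (-1)*(-8) = -4531 - 1*8 = -4531 - 8 = -4539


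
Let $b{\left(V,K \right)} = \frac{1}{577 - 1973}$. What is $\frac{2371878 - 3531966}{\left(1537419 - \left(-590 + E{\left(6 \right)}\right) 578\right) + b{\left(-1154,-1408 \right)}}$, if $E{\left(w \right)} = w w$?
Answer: $- \frac{539827616}{864417625} \approx -0.6245$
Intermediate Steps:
$b{\left(V,K \right)} = - \frac{1}{1396}$ ($b{\left(V,K \right)} = \frac{1}{-1396} = - \frac{1}{1396}$)
$E{\left(w \right)} = w^{2}$
$\frac{2371878 - 3531966}{\left(1537419 - \left(-590 + E{\left(6 \right)}\right) 578\right) + b{\left(-1154,-1408 \right)}} = \frac{2371878 - 3531966}{\left(1537419 - \left(-590 + 6^{2}\right) 578\right) - \frac{1}{1396}} = - \frac{1160088}{\left(1537419 - \left(-590 + 36\right) 578\right) - \frac{1}{1396}} = - \frac{1160088}{\left(1537419 - \left(-554\right) 578\right) - \frac{1}{1396}} = - \frac{1160088}{\left(1537419 - -320212\right) - \frac{1}{1396}} = - \frac{1160088}{\left(1537419 + 320212\right) - \frac{1}{1396}} = - \frac{1160088}{1857631 - \frac{1}{1396}} = - \frac{1160088}{\frac{2593252875}{1396}} = \left(-1160088\right) \frac{1396}{2593252875} = - \frac{539827616}{864417625}$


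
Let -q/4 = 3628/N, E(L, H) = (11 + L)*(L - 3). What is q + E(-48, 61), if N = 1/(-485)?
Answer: 7040207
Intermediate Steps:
E(L, H) = (-3 + L)*(11 + L) (E(L, H) = (11 + L)*(-3 + L) = (-3 + L)*(11 + L))
N = -1/485 ≈ -0.0020619
q = 7038320 (q = -14512/(-1/485) = -14512*(-485) = -4*(-1759580) = 7038320)
q + E(-48, 61) = 7038320 + (-33 + (-48)² + 8*(-48)) = 7038320 + (-33 + 2304 - 384) = 7038320 + 1887 = 7040207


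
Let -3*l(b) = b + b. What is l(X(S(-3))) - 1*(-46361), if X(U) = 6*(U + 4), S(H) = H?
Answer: 46357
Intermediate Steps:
X(U) = 24 + 6*U (X(U) = 6*(4 + U) = 24 + 6*U)
l(b) = -2*b/3 (l(b) = -(b + b)/3 = -2*b/3)
l(X(S(-3))) - 1*(-46361) = -2*(24 + 6*(-3))/3 - 1*(-46361) = -2*(24 - 18)/3 + 46361 = -2/3*6 + 46361 = -4 + 46361 = 46357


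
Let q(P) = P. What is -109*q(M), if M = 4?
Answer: -436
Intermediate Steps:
-109*q(M) = -109*4 = -436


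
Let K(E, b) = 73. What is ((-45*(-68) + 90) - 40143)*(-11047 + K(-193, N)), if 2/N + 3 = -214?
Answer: 405961182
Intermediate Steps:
N = -2/217 (N = 2/(-3 - 214) = 2/(-217) = 2*(-1/217) = -2/217 ≈ -0.0092166)
((-45*(-68) + 90) - 40143)*(-11047 + K(-193, N)) = ((-45*(-68) + 90) - 40143)*(-11047 + 73) = ((3060 + 90) - 40143)*(-10974) = (3150 - 40143)*(-10974) = -36993*(-10974) = 405961182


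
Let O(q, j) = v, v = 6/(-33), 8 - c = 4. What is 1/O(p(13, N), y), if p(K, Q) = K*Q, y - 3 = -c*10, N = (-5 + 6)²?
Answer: -11/2 ≈ -5.5000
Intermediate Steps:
c = 4 (c = 8 - 1*4 = 8 - 4 = 4)
N = 1 (N = 1² = 1)
y = -37 (y = 3 - 4*10 = 3 - 1*40 = 3 - 40 = -37)
v = -2/11 (v = 6*(-1/33) = -2/11 ≈ -0.18182)
O(q, j) = -2/11
1/O(p(13, N), y) = 1/(-2/11) = -11/2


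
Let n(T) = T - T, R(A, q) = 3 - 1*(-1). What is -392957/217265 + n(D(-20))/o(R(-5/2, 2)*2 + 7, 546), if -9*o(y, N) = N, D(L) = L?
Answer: -392957/217265 ≈ -1.8087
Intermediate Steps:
R(A, q) = 4 (R(A, q) = 3 + 1 = 4)
o(y, N) = -N/9
n(T) = 0
-392957/217265 + n(D(-20))/o(R(-5/2, 2)*2 + 7, 546) = -392957/217265 + 0/((-⅑*546)) = -392957*1/217265 + 0/(-182/3) = -392957/217265 + 0*(-3/182) = -392957/217265 + 0 = -392957/217265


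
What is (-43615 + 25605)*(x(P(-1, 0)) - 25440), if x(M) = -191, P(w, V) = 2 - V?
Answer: 461614310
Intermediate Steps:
(-43615 + 25605)*(x(P(-1, 0)) - 25440) = (-43615 + 25605)*(-191 - 25440) = -18010*(-25631) = 461614310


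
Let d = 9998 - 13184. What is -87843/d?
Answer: 29281/1062 ≈ 27.572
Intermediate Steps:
d = -3186
-87843/d = -87843/(-3186) = -87843*(-1/3186) = 29281/1062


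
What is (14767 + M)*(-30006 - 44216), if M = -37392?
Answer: 1679272750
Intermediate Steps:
(14767 + M)*(-30006 - 44216) = (14767 - 37392)*(-30006 - 44216) = -22625*(-74222) = 1679272750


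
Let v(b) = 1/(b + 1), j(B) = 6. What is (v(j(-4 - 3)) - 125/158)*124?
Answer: -44454/553 ≈ -80.387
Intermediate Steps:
v(b) = 1/(1 + b)
(v(j(-4 - 3)) - 125/158)*124 = (1/(1 + 6) - 125/158)*124 = (1/7 - 125*1/158)*124 = (⅐ - 125/158)*124 = -717/1106*124 = -44454/553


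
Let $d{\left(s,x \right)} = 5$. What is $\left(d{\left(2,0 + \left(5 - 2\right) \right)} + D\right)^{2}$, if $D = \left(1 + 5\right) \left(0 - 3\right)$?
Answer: $169$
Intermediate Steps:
$D = -18$ ($D = 6 \left(-3\right) = -18$)
$\left(d{\left(2,0 + \left(5 - 2\right) \right)} + D\right)^{2} = \left(5 - 18\right)^{2} = \left(-13\right)^{2} = 169$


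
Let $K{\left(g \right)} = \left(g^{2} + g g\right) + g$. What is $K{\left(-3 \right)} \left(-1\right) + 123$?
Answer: $108$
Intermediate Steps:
$K{\left(g \right)} = g + 2 g^{2}$ ($K{\left(g \right)} = \left(g^{2} + g^{2}\right) + g = 2 g^{2} + g = g + 2 g^{2}$)
$K{\left(-3 \right)} \left(-1\right) + 123 = - 3 \left(1 + 2 \left(-3\right)\right) \left(-1\right) + 123 = - 3 \left(1 - 6\right) \left(-1\right) + 123 = \left(-3\right) \left(-5\right) \left(-1\right) + 123 = 15 \left(-1\right) + 123 = -15 + 123 = 108$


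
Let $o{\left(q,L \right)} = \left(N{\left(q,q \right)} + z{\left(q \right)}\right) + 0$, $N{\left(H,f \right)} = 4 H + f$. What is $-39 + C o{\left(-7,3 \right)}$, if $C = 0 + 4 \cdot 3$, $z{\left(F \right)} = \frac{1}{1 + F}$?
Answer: $-461$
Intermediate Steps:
$N{\left(H,f \right)} = f + 4 H$
$C = 12$ ($C = 0 + 12 = 12$)
$o{\left(q,L \right)} = \frac{1}{1 + q} + 5 q$ ($o{\left(q,L \right)} = \left(\left(q + 4 q\right) + \frac{1}{1 + q}\right) + 0 = \left(5 q + \frac{1}{1 + q}\right) + 0 = \left(\frac{1}{1 + q} + 5 q\right) + 0 = \frac{1}{1 + q} + 5 q$)
$-39 + C o{\left(-7,3 \right)} = -39 + 12 \frac{1 + 5 \left(-7\right) \left(1 - 7\right)}{1 - 7} = -39 + 12 \frac{1 + 5 \left(-7\right) \left(-6\right)}{-6} = -39 + 12 \left(- \frac{1 + 210}{6}\right) = -39 + 12 \left(\left(- \frac{1}{6}\right) 211\right) = -39 + 12 \left(- \frac{211}{6}\right) = -39 - 422 = -461$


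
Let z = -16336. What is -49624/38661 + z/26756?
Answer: -489826460/258603429 ≈ -1.8941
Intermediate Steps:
-49624/38661 + z/26756 = -49624/38661 - 16336/26756 = -49624*1/38661 - 16336*1/26756 = -49624/38661 - 4084/6689 = -489826460/258603429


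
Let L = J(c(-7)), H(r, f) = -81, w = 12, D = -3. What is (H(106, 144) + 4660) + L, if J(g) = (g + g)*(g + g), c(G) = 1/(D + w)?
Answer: 370903/81 ≈ 4579.0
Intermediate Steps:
c(G) = ⅑ (c(G) = 1/(-3 + 12) = 1/9 = ⅑)
J(g) = 4*g² (J(g) = (2*g)*(2*g) = 4*g²)
L = 4/81 (L = 4*(⅑)² = 4*(1/81) = 4/81 ≈ 0.049383)
(H(106, 144) + 4660) + L = (-81 + 4660) + 4/81 = 4579 + 4/81 = 370903/81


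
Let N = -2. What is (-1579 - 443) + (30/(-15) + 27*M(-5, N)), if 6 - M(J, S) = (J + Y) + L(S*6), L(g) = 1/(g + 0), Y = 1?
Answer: -7007/4 ≈ -1751.8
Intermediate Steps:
L(g) = 1/g
M(J, S) = 5 - J - 1/(6*S) (M(J, S) = 6 - ((J + 1) + 1/(S*6)) = 6 - ((1 + J) + 1/(6*S)) = 6 - (1 + J + 1/(6*S)) = 6 + (-1 - J - 1/(6*S)) = 5 - J - 1/(6*S))
(-1579 - 443) + (30/(-15) + 27*M(-5, N)) = (-1579 - 443) + (30/(-15) + 27*(5 - 1*(-5) - ⅙/(-2))) = -2022 + (30*(-1/15) + 27*(5 + 5 - ⅙*(-½))) = -2022 + (-2 + 27*(5 + 5 + 1/12)) = -2022 + (-2 + 27*(121/12)) = -2022 + (-2 + 1089/4) = -2022 + 1081/4 = -7007/4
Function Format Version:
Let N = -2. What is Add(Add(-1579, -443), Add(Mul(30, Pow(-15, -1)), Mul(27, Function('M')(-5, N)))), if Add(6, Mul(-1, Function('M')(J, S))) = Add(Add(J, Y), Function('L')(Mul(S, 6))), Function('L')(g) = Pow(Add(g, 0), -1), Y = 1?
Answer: Rational(-7007, 4) ≈ -1751.8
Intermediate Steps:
Function('L')(g) = Pow(g, -1)
Function('M')(J, S) = Add(5, Mul(-1, J), Mul(Rational(-1, 6), Pow(S, -1))) (Function('M')(J, S) = Add(6, Mul(-1, Add(Add(J, 1), Pow(Mul(S, 6), -1)))) = Add(6, Mul(-1, Add(Add(1, J), Pow(Mul(6, S), -1)))) = Add(6, Mul(-1, Add(Add(1, J), Mul(Rational(1, 6), Pow(S, -1))))) = Add(6, Mul(-1, Add(1, J, Mul(Rational(1, 6), Pow(S, -1))))) = Add(6, Add(-1, Mul(-1, J), Mul(Rational(-1, 6), Pow(S, -1)))) = Add(5, Mul(-1, J), Mul(Rational(-1, 6), Pow(S, -1))))
Add(Add(-1579, -443), Add(Mul(30, Pow(-15, -1)), Mul(27, Function('M')(-5, N)))) = Add(Add(-1579, -443), Add(Mul(30, Pow(-15, -1)), Mul(27, Add(5, Mul(-1, -5), Mul(Rational(-1, 6), Pow(-2, -1)))))) = Add(-2022, Add(Mul(30, Rational(-1, 15)), Mul(27, Add(5, 5, Mul(Rational(-1, 6), Rational(-1, 2)))))) = Add(-2022, Add(-2, Mul(27, Add(5, 5, Rational(1, 12))))) = Add(-2022, Add(-2, Mul(27, Rational(121, 12)))) = Add(-2022, Add(-2, Rational(1089, 4))) = Add(-2022, Rational(1081, 4)) = Rational(-7007, 4)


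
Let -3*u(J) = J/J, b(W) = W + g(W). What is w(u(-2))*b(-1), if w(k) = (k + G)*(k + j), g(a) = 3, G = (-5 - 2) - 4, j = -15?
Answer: 3128/9 ≈ 347.56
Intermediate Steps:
G = -11 (G = -7 - 4 = -11)
b(W) = 3 + W (b(W) = W + 3 = 3 + W)
u(J) = -⅓ (u(J) = -J/(3*J) = -⅓*1 = -⅓)
w(k) = (-15 + k)*(-11 + k) (w(k) = (k - 11)*(k - 15) = (-11 + k)*(-15 + k) = (-15 + k)*(-11 + k))
w(u(-2))*b(-1) = (165 + (-⅓)² - 26*(-⅓))*(3 - 1) = (165 + ⅑ + 26/3)*2 = (1564/9)*2 = 3128/9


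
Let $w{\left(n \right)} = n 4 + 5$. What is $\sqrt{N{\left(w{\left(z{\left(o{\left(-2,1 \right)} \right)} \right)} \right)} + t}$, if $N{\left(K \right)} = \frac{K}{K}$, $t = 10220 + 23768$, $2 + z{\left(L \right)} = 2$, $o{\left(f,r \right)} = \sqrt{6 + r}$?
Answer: $\sqrt{33989} \approx 184.36$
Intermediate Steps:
$z{\left(L \right)} = 0$ ($z{\left(L \right)} = -2 + 2 = 0$)
$t = 33988$
$w{\left(n \right)} = 5 + 4 n$ ($w{\left(n \right)} = 4 n + 5 = 5 + 4 n$)
$N{\left(K \right)} = 1$
$\sqrt{N{\left(w{\left(z{\left(o{\left(-2,1 \right)} \right)} \right)} \right)} + t} = \sqrt{1 + 33988} = \sqrt{33989}$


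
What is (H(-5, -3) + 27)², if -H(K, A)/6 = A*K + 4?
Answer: 7569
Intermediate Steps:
H(K, A) = -24 - 6*A*K (H(K, A) = -6*(A*K + 4) = -6*(4 + A*K) = -24 - 6*A*K)
(H(-5, -3) + 27)² = ((-24 - 6*(-3)*(-5)) + 27)² = ((-24 - 90) + 27)² = (-114 + 27)² = (-87)² = 7569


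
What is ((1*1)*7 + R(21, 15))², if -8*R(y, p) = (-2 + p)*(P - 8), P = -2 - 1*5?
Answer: 63001/64 ≈ 984.39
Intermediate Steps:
P = -7 (P = -2 - 5 = -7)
R(y, p) = -15/4 + 15*p/8 (R(y, p) = -(-2 + p)*(-7 - 8)/8 = -(-2 + p)*(-15)/8 = -(30 - 15*p)/8 = -15/4 + 15*p/8)
((1*1)*7 + R(21, 15))² = ((1*1)*7 + (-15/4 + (15/8)*15))² = (1*7 + (-15/4 + 225/8))² = (7 + 195/8)² = (251/8)² = 63001/64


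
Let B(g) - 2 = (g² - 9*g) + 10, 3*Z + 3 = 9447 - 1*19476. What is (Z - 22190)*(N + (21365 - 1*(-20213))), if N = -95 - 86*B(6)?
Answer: -1072402466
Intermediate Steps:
Z = -3344 (Z = -1 + (9447 - 1*19476)/3 = -1 + (9447 - 19476)/3 = -1 + (⅓)*(-10029) = -1 - 3343 = -3344)
B(g) = 12 + g² - 9*g (B(g) = 2 + ((g² - 9*g) + 10) = 2 + (10 + g² - 9*g) = 12 + g² - 9*g)
N = 421 (N = -95 - 86*(12 + 6² - 9*6) = -95 - 86*(12 + 36 - 54) = -95 - 86*(-6) = -95 + 516 = 421)
(Z - 22190)*(N + (21365 - 1*(-20213))) = (-3344 - 22190)*(421 + (21365 - 1*(-20213))) = -25534*(421 + (21365 + 20213)) = -25534*(421 + 41578) = -25534*41999 = -1072402466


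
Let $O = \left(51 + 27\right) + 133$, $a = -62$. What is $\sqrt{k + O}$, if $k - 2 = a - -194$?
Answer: $\sqrt{345} \approx 18.574$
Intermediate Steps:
$k = 134$ ($k = 2 - -132 = 2 + \left(-62 + 194\right) = 2 + 132 = 134$)
$O = 211$ ($O = 78 + 133 = 211$)
$\sqrt{k + O} = \sqrt{134 + 211} = \sqrt{345}$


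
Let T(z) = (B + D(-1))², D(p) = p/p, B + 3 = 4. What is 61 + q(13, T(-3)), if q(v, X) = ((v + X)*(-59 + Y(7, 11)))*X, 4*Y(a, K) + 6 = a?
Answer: -3934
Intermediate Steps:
B = 1 (B = -3 + 4 = 1)
D(p) = 1
Y(a, K) = -3/2 + a/4
T(z) = 4 (T(z) = (1 + 1)² = 2² = 4)
q(v, X) = X*(-235*X/4 - 235*v/4) (q(v, X) = ((v + X)*(-59 + (-3/2 + (¼)*7)))*X = ((X + v)*(-59 + (-3/2 + 7/4)))*X = ((X + v)*(-59 + ¼))*X = ((X + v)*(-235/4))*X = (-235*X/4 - 235*v/4)*X = X*(-235*X/4 - 235*v/4))
61 + q(13, T(-3)) = 61 - 235/4*4*(4 + 13) = 61 - 235/4*4*17 = 61 - 3995 = -3934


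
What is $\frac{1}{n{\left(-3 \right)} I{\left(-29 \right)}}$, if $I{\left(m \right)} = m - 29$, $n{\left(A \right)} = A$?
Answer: $\frac{1}{174} \approx 0.0057471$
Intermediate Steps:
$I{\left(m \right)} = -29 + m$ ($I{\left(m \right)} = m - 29 = -29 + m$)
$\frac{1}{n{\left(-3 \right)} I{\left(-29 \right)}} = \frac{1}{\left(-3\right) \left(-29 - 29\right)} = \frac{1}{\left(-3\right) \left(-58\right)} = \frac{1}{174}$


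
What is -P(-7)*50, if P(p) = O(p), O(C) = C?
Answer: 350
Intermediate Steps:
P(p) = p
-P(-7)*50 = -(-7)*50 = -1*(-350) = 350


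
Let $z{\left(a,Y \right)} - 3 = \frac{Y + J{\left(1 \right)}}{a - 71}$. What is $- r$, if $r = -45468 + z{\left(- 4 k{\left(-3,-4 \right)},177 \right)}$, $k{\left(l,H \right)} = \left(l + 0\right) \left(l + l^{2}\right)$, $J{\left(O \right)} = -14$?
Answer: $45302$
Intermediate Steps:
$k{\left(l,H \right)} = l \left(l + l^{2}\right)$
$z{\left(a,Y \right)} = 3 + \frac{-14 + Y}{-71 + a}$ ($z{\left(a,Y \right)} = 3 + \frac{Y - 14}{a - 71} = 3 + \frac{-14 + Y}{-71 + a}$)
$r = -45302$ ($r = -45468 + \frac{-227 + 177 + 3 \left(- 4 \left(-3\right)^{2} \left(1 - 3\right)\right)}{-71 - 4 \left(-3\right)^{2} \left(1 - 3\right)} = -45468 + \frac{-227 + 177 + 3 \left(- 4 \cdot 9 \left(-2\right)\right)}{-71 - 4 \cdot 9 \left(-2\right)} = -45468 + \frac{-227 + 177 + 3 \left(\left(-4\right) \left(-18\right)\right)}{-71 - -72} = -45468 + \frac{-227 + 177 + 3 \cdot 72}{-71 + 72} = -45468 + \frac{-227 + 177 + 216}{1} = -45468 + 1 \cdot 166 = -45468 + 166 = -45302$)
$- r = \left(-1\right) \left(-45302\right) = 45302$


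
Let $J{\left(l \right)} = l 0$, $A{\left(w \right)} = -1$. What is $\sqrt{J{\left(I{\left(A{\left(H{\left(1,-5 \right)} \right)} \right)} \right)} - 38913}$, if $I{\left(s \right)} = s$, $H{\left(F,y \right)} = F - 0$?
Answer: $i \sqrt{38913} \approx 197.26 i$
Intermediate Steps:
$H{\left(F,y \right)} = F$ ($H{\left(F,y \right)} = F + 0 = F$)
$J{\left(l \right)} = 0$
$\sqrt{J{\left(I{\left(A{\left(H{\left(1,-5 \right)} \right)} \right)} \right)} - 38913} = \sqrt{0 - 38913} = \sqrt{-38913} = i \sqrt{38913}$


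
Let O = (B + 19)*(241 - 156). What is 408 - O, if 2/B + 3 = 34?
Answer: -37587/31 ≈ -1212.5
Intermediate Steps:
B = 2/31 (B = 2/(-3 + 34) = 2/31 ≈ 0.064516)
O = 50235/31 (O = (2/31 + 19)*(241 - 156) = (591/31)*85 = 50235/31 ≈ 1620.5)
408 - O = 408 - 1*50235/31 = 408 - 50235/31 = -37587/31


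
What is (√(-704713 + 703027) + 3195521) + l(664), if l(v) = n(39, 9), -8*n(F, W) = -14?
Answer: 12782091/4 + I*√1686 ≈ 3.1955e+6 + 41.061*I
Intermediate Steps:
n(F, W) = 7/4 (n(F, W) = -⅛*(-14) = 7/4)
l(v) = 7/4
(√(-704713 + 703027) + 3195521) + l(664) = (√(-704713 + 703027) + 3195521) + 7/4 = (√(-1686) + 3195521) + 7/4 = (I*√1686 + 3195521) + 7/4 = (3195521 + I*√1686) + 7/4 = 12782091/4 + I*√1686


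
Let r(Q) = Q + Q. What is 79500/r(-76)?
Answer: -19875/38 ≈ -523.03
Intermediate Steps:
r(Q) = 2*Q
79500/r(-76) = 79500/((2*(-76))) = 79500/(-152) = 79500*(-1/152) = -19875/38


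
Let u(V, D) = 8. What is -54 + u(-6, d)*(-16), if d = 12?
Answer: -182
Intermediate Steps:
-54 + u(-6, d)*(-16) = -54 + 8*(-16) = -54 - 128 = -182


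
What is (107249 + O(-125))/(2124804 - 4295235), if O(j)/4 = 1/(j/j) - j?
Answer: -107753/2170431 ≈ -0.049646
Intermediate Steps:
O(j) = 4 - 4*j (O(j) = 4*(1/(j/j) - j) = 4*(1/1 - j) = 4*(1 - j) = 4 - 4*j)
(107249 + O(-125))/(2124804 - 4295235) = (107249 + (4 - 4*(-125)))/(2124804 - 4295235) = (107249 + (4 + 500))/(-2170431) = (107249 + 504)*(-1/2170431) = 107753*(-1/2170431) = -107753/2170431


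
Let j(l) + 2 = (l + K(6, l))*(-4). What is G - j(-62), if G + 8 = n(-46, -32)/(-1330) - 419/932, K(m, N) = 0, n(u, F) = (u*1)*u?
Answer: -158688811/619780 ≈ -256.04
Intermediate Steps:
n(u, F) = u² (n(u, F) = u*u = u²)
j(l) = -2 - 4*l (j(l) = -2 + (l + 0)*(-4) = -2 + l*(-4) = -2 - 4*l)
G = -6222931/619780 (G = -8 + ((-46)²/(-1330) - 419/932) = -8 + (2116*(-1/1330) - 419*1/932) = -8 + (-1058/665 - 419/932) = -8 - 1264691/619780 = -6222931/619780 ≈ -10.041)
G - j(-62) = -6222931/619780 - (-2 - 4*(-62)) = -6222931/619780 - (-2 + 248) = -6222931/619780 - 1*246 = -6222931/619780 - 246 = -158688811/619780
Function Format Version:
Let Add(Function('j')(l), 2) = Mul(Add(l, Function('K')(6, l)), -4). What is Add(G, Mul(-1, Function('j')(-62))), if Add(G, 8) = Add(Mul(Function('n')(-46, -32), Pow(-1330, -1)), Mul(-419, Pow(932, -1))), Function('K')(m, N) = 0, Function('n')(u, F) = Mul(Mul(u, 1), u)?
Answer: Rational(-158688811, 619780) ≈ -256.04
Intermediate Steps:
Function('n')(u, F) = Pow(u, 2) (Function('n')(u, F) = Mul(u, u) = Pow(u, 2))
Function('j')(l) = Add(-2, Mul(-4, l)) (Function('j')(l) = Add(-2, Mul(Add(l, 0), -4)) = Add(-2, Mul(l, -4)) = Add(-2, Mul(-4, l)))
G = Rational(-6222931, 619780) (G = Add(-8, Add(Mul(Pow(-46, 2), Pow(-1330, -1)), Mul(-419, Pow(932, -1)))) = Add(-8, Add(Mul(2116, Rational(-1, 1330)), Mul(-419, Rational(1, 932)))) = Add(-8, Add(Rational(-1058, 665), Rational(-419, 932))) = Add(-8, Rational(-1264691, 619780)) = Rational(-6222931, 619780) ≈ -10.041)
Add(G, Mul(-1, Function('j')(-62))) = Add(Rational(-6222931, 619780), Mul(-1, Add(-2, Mul(-4, -62)))) = Add(Rational(-6222931, 619780), Mul(-1, Add(-2, 248))) = Add(Rational(-6222931, 619780), Mul(-1, 246)) = Add(Rational(-6222931, 619780), -246) = Rational(-158688811, 619780)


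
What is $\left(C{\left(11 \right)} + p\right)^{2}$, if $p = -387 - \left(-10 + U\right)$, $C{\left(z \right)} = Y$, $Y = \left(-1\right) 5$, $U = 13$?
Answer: $156025$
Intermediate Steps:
$Y = -5$
$C{\left(z \right)} = -5$
$p = -390$ ($p = -387 - \left(-10 + 13\right) = -387 - 3 = -390$)
$\left(C{\left(11 \right)} + p\right)^{2} = \left(-5 - 390\right)^{2} = \left(-395\right)^{2} = 156025$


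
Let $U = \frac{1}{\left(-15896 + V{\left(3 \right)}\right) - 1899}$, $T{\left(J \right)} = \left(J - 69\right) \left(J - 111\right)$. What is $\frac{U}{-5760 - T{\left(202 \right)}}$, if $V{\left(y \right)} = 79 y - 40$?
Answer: $\frac{1}{314353074} \approx 3.1811 \cdot 10^{-9}$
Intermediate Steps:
$T{\left(J \right)} = \left(-111 + J\right) \left(-69 + J\right)$ ($T{\left(J \right)} = \left(-69 + J\right) \left(-111 + J\right) = \left(-111 + J\right) \left(-69 + J\right)$)
$V{\left(y \right)} = -40 + 79 y$
$U = - \frac{1}{17598}$ ($U = \frac{1}{\left(-15896 + \left(-40 + 79 \cdot 3\right)\right) - 1899} = \frac{1}{\left(-15896 + \left(-40 + 237\right)\right) - 1899} = \frac{1}{\left(-15896 + 197\right) - 1899} = \frac{1}{-15699 - 1899} = \frac{1}{-17598} = - \frac{1}{17598} \approx -5.6825 \cdot 10^{-5}$)
$\frac{U}{-5760 - T{\left(202 \right)}} = - \frac{1}{17598 \left(-5760 - \left(7659 + 202^{2} - 36360\right)\right)} = - \frac{1}{17598 \left(-5760 - \left(7659 + 40804 - 36360\right)\right)} = - \frac{1}{17598 \left(-5760 - 12103\right)} = - \frac{1}{17598 \left(-17863\right)} = \left(- \frac{1}{17598}\right) \left(- \frac{1}{17863}\right) = \frac{1}{314353074}$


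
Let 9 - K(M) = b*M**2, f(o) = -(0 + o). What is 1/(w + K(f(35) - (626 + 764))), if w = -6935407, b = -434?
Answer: 1/874355852 ≈ 1.1437e-9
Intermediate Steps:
f(o) = -o
K(M) = 9 + 434*M**2 (K(M) = 9 - (-434)*M**2 = 9 + 434*M**2)
1/(w + K(f(35) - (626 + 764))) = 1/(-6935407 + (9 + 434*(-1*35 - (626 + 764))**2)) = 1/(-6935407 + (9 + 434*(-35 - 1*1390)**2)) = 1/(-6935407 + (9 + 434*(-35 - 1390)**2)) = 1/(-6935407 + (9 + 434*(-1425)**2)) = 1/(-6935407 + (9 + 434*2030625)) = 1/(-6935407 + (9 + 881291250)) = 1/(-6935407 + 881291259) = 1/874355852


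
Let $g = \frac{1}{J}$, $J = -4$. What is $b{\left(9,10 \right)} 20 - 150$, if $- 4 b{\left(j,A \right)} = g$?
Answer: $- \frac{595}{4} \approx -148.75$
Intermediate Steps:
$g = - \frac{1}{4}$ ($g = \frac{1}{-4} = - \frac{1}{4} \approx -0.25$)
$b{\left(j,A \right)} = \frac{1}{16}$ ($b{\left(j,A \right)} = \left(- \frac{1}{4}\right) \left(- \frac{1}{4}\right) = \frac{1}{16}$)
$b{\left(9,10 \right)} 20 - 150 = \frac{1}{16} \cdot 20 - 150 = \frac{5}{4} - 150 = - \frac{595}{4}$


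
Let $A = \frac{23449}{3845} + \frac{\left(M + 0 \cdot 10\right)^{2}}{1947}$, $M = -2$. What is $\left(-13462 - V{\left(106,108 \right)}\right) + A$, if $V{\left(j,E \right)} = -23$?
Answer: $- \frac{100561572802}{7486215} \approx -13433.0$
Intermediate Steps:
$A = \frac{45670583}{7486215}$ ($A = \frac{23449}{3845} + \frac{\left(-2 + 0 \cdot 10\right)^{2}}{1947} = 23449 \cdot \frac{1}{3845} + \left(-2 + 0\right)^{2} \cdot \frac{1}{1947} = \frac{23449}{3845} + \left(-2\right)^{2} \cdot \frac{1}{1947} = \frac{23449}{3845} + 4 \cdot \frac{1}{1947} = \frac{23449}{3845} + \frac{4}{1947} = \frac{45670583}{7486215} \approx 6.1006$)
$\left(-13462 - V{\left(106,108 \right)}\right) + A = \left(-13462 - -23\right) + \frac{45670583}{7486215} = \left(-13462 + 23\right) + \frac{45670583}{7486215} = -13439 + \frac{45670583}{7486215} = - \frac{100561572802}{7486215}$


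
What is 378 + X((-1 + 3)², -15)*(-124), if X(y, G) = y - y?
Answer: 378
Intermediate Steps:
X(y, G) = 0
378 + X((-1 + 3)², -15)*(-124) = 378 + 0*(-124) = 378 + 0 = 378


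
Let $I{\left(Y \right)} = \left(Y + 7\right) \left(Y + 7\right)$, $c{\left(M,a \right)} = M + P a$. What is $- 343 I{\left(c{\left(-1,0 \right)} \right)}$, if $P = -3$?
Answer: $-12348$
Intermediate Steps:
$c{\left(M,a \right)} = M - 3 a$
$I{\left(Y \right)} = \left(7 + Y\right)^{2}$ ($I{\left(Y \right)} = \left(7 + Y\right) \left(7 + Y\right) = \left(7 + Y\right)^{2}$)
$- 343 I{\left(c{\left(-1,0 \right)} \right)} = - 343 \left(7 - 1\right)^{2} = - 343 \cdot 6^{2} = \left(-343\right) 36 = -12348$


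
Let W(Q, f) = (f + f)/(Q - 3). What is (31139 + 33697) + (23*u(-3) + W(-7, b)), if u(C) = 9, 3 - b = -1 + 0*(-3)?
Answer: 325211/5 ≈ 65042.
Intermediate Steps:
b = 4 (b = 3 - (-1 + 0*(-3)) = 3 - (-1 + 0) = 3 - 1*(-1) = 3 + 1 = 4)
W(Q, f) = 2*f/(-3 + Q) (W(Q, f) = (2*f)/(-3 + Q) = 2*f/(-3 + Q))
(31139 + 33697) + (23*u(-3) + W(-7, b)) = (31139 + 33697) + (23*9 + 2*4/(-3 - 7)) = 64836 + (207 + 2*4/(-10)) = 64836 + (207 + 2*4*(-⅒)) = 64836 + (207 - ⅘) = 64836 + 1031/5 = 325211/5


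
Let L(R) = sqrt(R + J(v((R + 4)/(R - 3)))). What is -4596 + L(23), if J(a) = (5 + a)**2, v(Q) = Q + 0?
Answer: -4596 + sqrt(25329)/20 ≈ -4588.0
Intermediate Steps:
v(Q) = Q
L(R) = sqrt(R + (5 + (4 + R)/(-3 + R))**2) (L(R) = sqrt(R + (5 + (R + 4)/(R - 3))**2) = sqrt(R + (5 + (4 + R)/(-3 + R))**2))
-4596 + L(23) = -4596 + sqrt(23 + (-11 + 6*23)**2/(-3 + 23)**2) = -4596 + sqrt(23 + (-11 + 138)**2/20**2) = -4596 + sqrt(23 + 127**2*(1/400)) = -4596 + sqrt(23 + 16129*(1/400)) = -4596 + sqrt(23 + 16129/400) = -4596 + sqrt(25329/400) = -4596 + sqrt(25329)/20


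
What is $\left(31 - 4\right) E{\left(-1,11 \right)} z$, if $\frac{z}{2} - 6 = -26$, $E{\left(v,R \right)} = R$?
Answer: $-11880$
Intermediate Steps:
$z = -40$ ($z = 12 + 2 \left(-26\right) = 12 - 52 = -40$)
$\left(31 - 4\right) E{\left(-1,11 \right)} z = \left(31 - 4\right) 11 \left(-40\right) = 27 \cdot 11 \left(-40\right) = 297 \left(-40\right) = -11880$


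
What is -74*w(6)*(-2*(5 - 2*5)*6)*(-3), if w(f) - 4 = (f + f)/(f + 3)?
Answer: 71040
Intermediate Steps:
w(f) = 4 + 2*f/(3 + f) (w(f) = 4 + (f + f)/(f + 3) = 4 + (2*f)/(3 + f) = 4 + 2*f/(3 + f))
-74*w(6)*(-2*(5 - 2*5)*6)*(-3) = -74*(6*(2 + 6)/(3 + 6))*(-2*(5 - 2*5)*6)*(-3) = -74*(6*8/9)*(-2*(5 - 10)*6)*(-3) = -74*(6*(⅑)*8)*(-2*(-5)*6)*(-3) = -74*16*(10*6)/3*(-3) = -74*(16/3)*60*(-3) = -23680*(-3) = -74*(-960) = 71040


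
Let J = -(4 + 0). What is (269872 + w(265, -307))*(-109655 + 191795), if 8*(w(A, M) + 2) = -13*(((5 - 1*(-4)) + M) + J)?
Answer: 22207432005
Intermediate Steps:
J = -4 (J = -1*4 = -4)
w(A, M) = -81/8 - 13*M/8 (w(A, M) = -2 + (-13*(((5 - 1*(-4)) + M) - 4))/8 = -2 + (-13*(((5 + 4) + M) - 4))/8 = -2 + (-13*((9 + M) - 4))/8 = -2 + (-13*(5 + M))/8 = -2 + (-65 - 13*M)/8 = -2 + (-65/8 - 13*M/8) = -81/8 - 13*M/8)
(269872 + w(265, -307))*(-109655 + 191795) = (269872 + (-81/8 - 13/8*(-307)))*(-109655 + 191795) = (269872 + (-81/8 + 3991/8))*82140 = (269872 + 1955/4)*82140 = (1081443/4)*82140 = 22207432005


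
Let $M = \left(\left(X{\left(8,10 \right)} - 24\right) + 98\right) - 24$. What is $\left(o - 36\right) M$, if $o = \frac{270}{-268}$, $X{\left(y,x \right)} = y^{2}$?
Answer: $- \frac{282663}{67} \approx -4218.9$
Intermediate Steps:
$o = - \frac{135}{134}$ ($o = 270 \left(- \frac{1}{268}\right) = - \frac{135}{134} \approx -1.0075$)
$M = 114$ ($M = \left(\left(8^{2} - 24\right) + 98\right) - 24 = \left(\left(64 - 24\right) + 98\right) - 24 = \left(40 + 98\right) - 24 = 138 - 24 = 114$)
$\left(o - 36\right) M = \left(- \frac{135}{134} - 36\right) 114 = \left(- \frac{4959}{134}\right) 114 = - \frac{282663}{67}$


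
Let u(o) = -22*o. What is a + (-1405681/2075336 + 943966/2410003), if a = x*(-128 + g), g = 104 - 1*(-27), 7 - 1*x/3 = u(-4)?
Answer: -3647570252604299/5001565986008 ≈ -729.29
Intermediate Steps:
x = -243 (x = 21 - (-66)*(-4) = 21 - 3*88 = 21 - 264 = -243)
g = 131 (g = 104 + 27 = 131)
a = -729 (a = -243*(-128 + 131) = -243*3 = -729)
a + (-1405681/2075336 + 943966/2410003) = -729 + (-1405681/2075336 + 943966/2410003) = -729 - 1428648804467/5001565986008 = -3647570252604299/5001565986008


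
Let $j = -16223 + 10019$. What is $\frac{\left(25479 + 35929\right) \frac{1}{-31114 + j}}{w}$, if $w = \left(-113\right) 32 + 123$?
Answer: $\frac{30704}{65175887} \approx 0.00047109$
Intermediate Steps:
$j = -6204$
$w = -3493$ ($w = -3616 + 123 = -3493$)
$\frac{\left(25479 + 35929\right) \frac{1}{-31114 + j}}{w} = \frac{\left(25479 + 35929\right) \frac{1}{-31114 - 6204}}{-3493} = \frac{61408}{-37318} \left(- \frac{1}{3493}\right) = 61408 \left(- \frac{1}{37318}\right) \left(- \frac{1}{3493}\right) = \left(- \frac{30704}{18659}\right) \left(- \frac{1}{3493}\right) = \frac{30704}{65175887}$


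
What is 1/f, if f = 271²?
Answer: 1/73441 ≈ 1.3616e-5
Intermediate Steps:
f = 73441
1/f = 1/73441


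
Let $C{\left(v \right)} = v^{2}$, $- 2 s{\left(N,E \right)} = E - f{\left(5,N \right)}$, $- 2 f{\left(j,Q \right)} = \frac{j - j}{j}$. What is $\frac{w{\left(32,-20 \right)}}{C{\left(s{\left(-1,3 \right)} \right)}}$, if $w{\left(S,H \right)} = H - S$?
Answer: $- \frac{208}{9} \approx -23.111$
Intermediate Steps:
$f{\left(j,Q \right)} = 0$ ($f{\left(j,Q \right)} = - \frac{\left(j - j\right) \frac{1}{j}}{2} = - \frac{0 \frac{1}{j}}{2} = \left(- \frac{1}{2}\right) 0 = 0$)
$s{\left(N,E \right)} = - \frac{E}{2}$ ($s{\left(N,E \right)} = - \frac{E - 0}{2} = - \frac{E + 0}{2} = - \frac{E}{2}$)
$\frac{w{\left(32,-20 \right)}}{C{\left(s{\left(-1,3 \right)} \right)}} = \frac{-20 - 32}{\left(\left(- \frac{1}{2}\right) 3\right)^{2}} = \frac{-20 - 32}{\left(- \frac{3}{2}\right)^{2}} = - \frac{52}{\frac{9}{4}} = \left(-52\right) \frac{4}{9} = - \frac{208}{9}$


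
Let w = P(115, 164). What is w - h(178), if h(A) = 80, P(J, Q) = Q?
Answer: 84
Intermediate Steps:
w = 164
w - h(178) = 164 - 1*80 = 164 - 80 = 84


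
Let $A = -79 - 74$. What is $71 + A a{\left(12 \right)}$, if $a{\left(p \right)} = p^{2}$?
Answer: $-21961$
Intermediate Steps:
$A = -153$ ($A = -79 - 74 = -153$)
$71 + A a{\left(12 \right)} = 71 - 153 \cdot 12^{2} = 71 - 22032 = -21961$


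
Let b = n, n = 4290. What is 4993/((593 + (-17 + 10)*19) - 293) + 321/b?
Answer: 7157859/238810 ≈ 29.973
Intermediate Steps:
b = 4290
4993/((593 + (-17 + 10)*19) - 293) + 321/b = 4993/((593 + (-17 + 10)*19) - 293) + 321/4290 = 4993/((593 - 7*19) - 293) + 321*(1/4290) = 4993/((593 - 133) - 293) + 107/1430 = 4993/(460 - 293) + 107/1430 = 4993/167 + 107/1430 = 7157859/238810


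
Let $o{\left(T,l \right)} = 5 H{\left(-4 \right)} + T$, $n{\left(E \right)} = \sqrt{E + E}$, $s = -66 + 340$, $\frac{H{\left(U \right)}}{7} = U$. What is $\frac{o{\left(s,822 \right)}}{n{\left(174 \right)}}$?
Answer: $\frac{67 \sqrt{87}}{87} \approx 7.1832$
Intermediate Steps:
$H{\left(U \right)} = 7 U$
$s = 274$
$n{\left(E \right)} = \sqrt{2} \sqrt{E}$ ($n{\left(E \right)} = \sqrt{2 E} = \sqrt{2} \sqrt{E}$)
$o{\left(T,l \right)} = -140 + T$ ($o{\left(T,l \right)} = 5 \cdot 7 \left(-4\right) + T = 5 \left(-28\right) + T = -140 + T$)
$\frac{o{\left(s,822 \right)}}{n{\left(174 \right)}} = \frac{-140 + 274}{\sqrt{2} \sqrt{174}} = \frac{134}{2 \sqrt{87}} = 134 \frac{\sqrt{87}}{174} = \frac{67 \sqrt{87}}{87}$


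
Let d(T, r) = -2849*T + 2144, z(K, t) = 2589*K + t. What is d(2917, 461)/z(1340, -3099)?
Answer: -2769463/1155387 ≈ -2.3970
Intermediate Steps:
z(K, t) = t + 2589*K
d(T, r) = 2144 - 2849*T
d(2917, 461)/z(1340, -3099) = (2144 - 2849*2917)/(-3099 + 2589*1340) = (2144 - 8310533)/(-3099 + 3469260) = -8308389/3466161 = -8308389*1/3466161 = -2769463/1155387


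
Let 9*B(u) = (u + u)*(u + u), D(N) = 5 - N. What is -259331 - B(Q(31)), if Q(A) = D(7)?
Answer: -2333995/9 ≈ -2.5933e+5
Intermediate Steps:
Q(A) = -2 (Q(A) = 5 - 1*7 = 5 - 7 = -2)
B(u) = 4*u²/9 (B(u) = ((u + u)*(u + u))/9 = ((2*u)*(2*u))/9 = (4*u²)/9 = 4*u²/9)
-259331 - B(Q(31)) = -259331 - 4*(-2)²/9 = -259331 - 4*4/9 = -259331 - 1*16/9 = -259331 - 16/9 = -2333995/9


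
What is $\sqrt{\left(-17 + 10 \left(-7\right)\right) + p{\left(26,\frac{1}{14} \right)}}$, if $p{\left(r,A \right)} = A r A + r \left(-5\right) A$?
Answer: $\frac{3 i \sqrt{2094}}{14} \approx 9.8058 i$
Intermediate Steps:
$p{\left(r,A \right)} = r A^{2} - 5 A r$ ($p{\left(r,A \right)} = r A^{2} + - 5 r A = r A^{2} - 5 A r$)
$\sqrt{\left(-17 + 10 \left(-7\right)\right) + p{\left(26,\frac{1}{14} \right)}} = \sqrt{\left(-17 + 10 \left(-7\right)\right) + \frac{1}{14} \cdot 26 \left(-5 + \frac{1}{14}\right)} = \sqrt{\left(-17 - 70\right) + \frac{1}{14} \cdot 26 \left(-5 + \frac{1}{14}\right)} = \sqrt{-87 + \frac{1}{14} \cdot 26 \left(- \frac{69}{14}\right)} = \sqrt{-87 - \frac{897}{98}} = \sqrt{- \frac{9423}{98}} = \frac{3 i \sqrt{2094}}{14}$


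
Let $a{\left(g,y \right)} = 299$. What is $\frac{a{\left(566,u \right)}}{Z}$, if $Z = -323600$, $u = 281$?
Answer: $- \frac{299}{323600} \approx -0.00092398$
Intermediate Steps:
$\frac{a{\left(566,u \right)}}{Z} = \frac{299}{-323600} = 299 \left(- \frac{1}{323600}\right) = - \frac{299}{323600}$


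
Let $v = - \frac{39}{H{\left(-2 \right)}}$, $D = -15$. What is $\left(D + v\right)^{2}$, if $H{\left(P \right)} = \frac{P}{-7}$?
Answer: $\frac{91809}{4} \approx 22952.0$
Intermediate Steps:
$H{\left(P \right)} = - \frac{P}{7}$ ($H{\left(P \right)} = P \left(- \frac{1}{7}\right) = - \frac{P}{7}$)
$v = - \frac{273}{2}$ ($v = - \frac{39}{\left(- \frac{1}{7}\right) \left(-2\right)} = - \frac{39}{\frac{2}{7}} = \left(-39\right) \frac{7}{2} = - \frac{273}{2} \approx -136.5$)
$\left(D + v\right)^{2} = \left(-15 - \frac{273}{2}\right)^{2} = \left(- \frac{303}{2}\right)^{2} = \frac{91809}{4}$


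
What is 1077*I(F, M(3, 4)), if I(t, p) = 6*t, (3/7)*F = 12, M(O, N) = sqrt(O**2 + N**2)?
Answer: 180936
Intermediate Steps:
M(O, N) = sqrt(N**2 + O**2)
F = 28 (F = (7/3)*12 = 28)
1077*I(F, M(3, 4)) = 1077*(6*28) = 1077*168 = 180936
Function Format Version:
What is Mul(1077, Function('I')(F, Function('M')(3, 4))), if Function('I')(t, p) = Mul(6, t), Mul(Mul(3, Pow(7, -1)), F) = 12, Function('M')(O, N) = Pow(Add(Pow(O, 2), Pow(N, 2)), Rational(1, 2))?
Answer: 180936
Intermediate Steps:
Function('M')(O, N) = Pow(Add(Pow(N, 2), Pow(O, 2)), Rational(1, 2))
F = 28 (F = Mul(Rational(7, 3), 12) = 28)
Mul(1077, Function('I')(F, Function('M')(3, 4))) = Mul(1077, Mul(6, 28)) = Mul(1077, 168) = 180936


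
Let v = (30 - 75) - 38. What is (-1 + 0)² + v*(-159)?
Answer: 13198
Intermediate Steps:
v = -83 (v = -45 - 38 = -83)
(-1 + 0)² + v*(-159) = (-1 + 0)² - 83*(-159) = (-1)² + 13197 = 1 + 13197 = 13198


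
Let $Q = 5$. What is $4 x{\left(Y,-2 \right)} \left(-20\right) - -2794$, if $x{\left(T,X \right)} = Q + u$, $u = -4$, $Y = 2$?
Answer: $2714$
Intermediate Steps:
$x{\left(T,X \right)} = 1$ ($x{\left(T,X \right)} = 5 - 4 = 1$)
$4 x{\left(Y,-2 \right)} \left(-20\right) - -2794 = 4 \cdot 1 \left(-20\right) - -2794 = 4 \left(-20\right) + 2794 = -80 + 2794 = 2714$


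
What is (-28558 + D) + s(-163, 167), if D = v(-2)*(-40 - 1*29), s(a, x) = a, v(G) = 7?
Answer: -29204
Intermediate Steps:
D = -483 (D = 7*(-40 - 1*29) = 7*(-40 - 29) = 7*(-69) = -483)
(-28558 + D) + s(-163, 167) = (-28558 - 483) - 163 = -29041 - 163 = -29204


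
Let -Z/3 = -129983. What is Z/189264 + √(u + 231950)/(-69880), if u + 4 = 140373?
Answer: 129983/63088 - √372319/69880 ≈ 2.0516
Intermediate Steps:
u = 140369 (u = -4 + 140373 = 140369)
Z = 389949 (Z = -3*(-129983) = 389949)
Z/189264 + √(u + 231950)/(-69880) = 389949/189264 + √(140369 + 231950)/(-69880) = 389949*(1/189264) + √372319*(-1/69880) = 129983/63088 - √372319/69880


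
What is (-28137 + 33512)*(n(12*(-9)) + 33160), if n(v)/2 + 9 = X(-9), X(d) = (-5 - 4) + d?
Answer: 177944750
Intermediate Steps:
X(d) = -9 + d
n(v) = -54 (n(v) = -18 + 2*(-9 - 9) = -18 + 2*(-18) = -18 - 36 = -54)
(-28137 + 33512)*(n(12*(-9)) + 33160) = (-28137 + 33512)*(-54 + 33160) = 5375*33106 = 177944750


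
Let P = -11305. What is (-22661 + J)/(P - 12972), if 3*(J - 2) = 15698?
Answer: 52279/72831 ≈ 0.71781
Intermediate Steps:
J = 15704/3 (J = 2 + (⅓)*15698 = 2 + 15698/3 = 15704/3 ≈ 5234.7)
(-22661 + J)/(P - 12972) = (-22661 + 15704/3)/(-11305 - 12972) = -52279/3/(-24277) = -52279/3*(-1/24277) = 52279/72831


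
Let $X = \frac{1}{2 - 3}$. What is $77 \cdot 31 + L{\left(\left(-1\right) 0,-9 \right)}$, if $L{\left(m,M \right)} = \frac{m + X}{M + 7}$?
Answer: $\frac{4775}{2} \approx 2387.5$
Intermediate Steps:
$X = -1$ ($X = \frac{1}{-1} = -1$)
$L{\left(m,M \right)} = \frac{-1 + m}{7 + M}$ ($L{\left(m,M \right)} = \frac{m - 1}{M + 7} = \frac{-1 + m}{7 + M}$)
$77 \cdot 31 + L{\left(\left(-1\right) 0,-9 \right)} = 77 \cdot 31 + \frac{-1 - 0}{7 - 9} = 2387 + \frac{-1 + 0}{-2} = 2387 - - \frac{1}{2} = 2387 + \frac{1}{2} = \frac{4775}{2}$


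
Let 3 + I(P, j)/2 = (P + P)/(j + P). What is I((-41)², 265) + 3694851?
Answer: 3595087547/973 ≈ 3.6948e+6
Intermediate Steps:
I(P, j) = -6 + 4*P/(P + j) (I(P, j) = -6 + 2*((P + P)/(j + P)) = -6 + 2*((2*P)/(P + j)) = -6 + 2*(2*P/(P + j)) = -6 + 4*P/(P + j))
I((-41)², 265) + 3694851 = 2*(-1*(-41)² - 3*265)/((-41)² + 265) + 3694851 = 2*(-1*1681 - 795)/(1681 + 265) + 3694851 = 2*(-1681 - 795)/1946 + 3694851 = 2*(1/1946)*(-2476) + 3694851 = -2476/973 + 3694851 = 3595087547/973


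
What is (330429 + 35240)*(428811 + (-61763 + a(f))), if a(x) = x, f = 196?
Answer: 134289746236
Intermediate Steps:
(330429 + 35240)*(428811 + (-61763 + a(f))) = (330429 + 35240)*(428811 + (-61763 + 196)) = 365669*(428811 - 61567) = 365669*367244 = 134289746236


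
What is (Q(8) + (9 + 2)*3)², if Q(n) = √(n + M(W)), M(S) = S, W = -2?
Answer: (33 + √6)² ≈ 1256.7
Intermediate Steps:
Q(n) = √(-2 + n) (Q(n) = √(n - 2) = √(-2 + n))
(Q(8) + (9 + 2)*3)² = (√(-2 + 8) + (9 + 2)*3)² = (√6 + 11*3)² = (√6 + 33)² = (33 + √6)²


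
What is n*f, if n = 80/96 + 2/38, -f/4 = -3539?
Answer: 714878/57 ≈ 12542.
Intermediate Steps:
f = 14156 (f = -4*(-3539) = 14156)
n = 101/114 (n = 80*(1/96) + 2*(1/38) = 5/6 + 1/19 = 101/114 ≈ 0.88597)
n*f = (101/114)*14156 = 714878/57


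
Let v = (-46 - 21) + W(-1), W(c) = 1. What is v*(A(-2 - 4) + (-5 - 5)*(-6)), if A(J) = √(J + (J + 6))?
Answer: -3960 - 66*I*√6 ≈ -3960.0 - 161.67*I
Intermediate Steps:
A(J) = √(6 + 2*J) (A(J) = √(J + (6 + J)) = √(6 + 2*J))
v = -66 (v = (-46 - 21) + 1 = -67 + 1 = -66)
v*(A(-2 - 4) + (-5 - 5)*(-6)) = -66*(√(6 + 2*(-2 - 4)) + (-5 - 5)*(-6)) = -66*(√(6 + 2*(-6)) - 10*(-6)) = -66*(√(6 - 12) + 60) = -66*(√(-6) + 60) = -66*(I*√6 + 60) = -66*(60 + I*√6) = -3960 - 66*I*√6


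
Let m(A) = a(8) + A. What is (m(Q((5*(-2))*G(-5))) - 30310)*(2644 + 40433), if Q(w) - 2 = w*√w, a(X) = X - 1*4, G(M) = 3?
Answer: -1305405408 - 1292310*I*√30 ≈ -1.3054e+9 - 7.0783e+6*I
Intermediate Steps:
a(X) = -4 + X (a(X) = X - 4 = -4 + X)
Q(w) = 2 + w^(3/2) (Q(w) = 2 + w*√w = 2 + w^(3/2))
m(A) = 4 + A (m(A) = (-4 + 8) + A = 4 + A)
(m(Q((5*(-2))*G(-5))) - 30310)*(2644 + 40433) = ((4 + (2 + ((5*(-2))*3)^(3/2))) - 30310)*(2644 + 40433) = ((4 + (2 + (-10*3)^(3/2))) - 30310)*43077 = ((4 + (2 + (-30)^(3/2))) - 30310)*43077 = ((4 + (2 - 30*I*√30)) - 30310)*43077 = ((6 - 30*I*√30) - 30310)*43077 = (-30304 - 30*I*√30)*43077 = -1305405408 - 1292310*I*√30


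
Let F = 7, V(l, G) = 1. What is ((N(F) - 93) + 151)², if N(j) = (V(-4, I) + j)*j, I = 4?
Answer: 12996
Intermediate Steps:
N(j) = j*(1 + j) (N(j) = (1 + j)*j = j*(1 + j))
((N(F) - 93) + 151)² = ((7*(1 + 7) - 93) + 151)² = ((7*8 - 93) + 151)² = ((56 - 93) + 151)² = (-37 + 151)² = 114² = 12996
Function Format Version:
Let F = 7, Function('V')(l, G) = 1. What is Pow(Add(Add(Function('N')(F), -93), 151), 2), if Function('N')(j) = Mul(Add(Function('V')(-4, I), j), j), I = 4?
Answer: 12996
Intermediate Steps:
Function('N')(j) = Mul(j, Add(1, j)) (Function('N')(j) = Mul(Add(1, j), j) = Mul(j, Add(1, j)))
Pow(Add(Add(Function('N')(F), -93), 151), 2) = Pow(Add(Add(Mul(7, Add(1, 7)), -93), 151), 2) = Pow(Add(Add(Mul(7, 8), -93), 151), 2) = Pow(Add(Add(56, -93), 151), 2) = Pow(Add(-37, 151), 2) = Pow(114, 2) = 12996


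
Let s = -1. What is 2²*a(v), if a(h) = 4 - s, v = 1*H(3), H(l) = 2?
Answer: 20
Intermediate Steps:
v = 2 (v = 1*2 = 2)
a(h) = 5 (a(h) = 4 - 1*(-1) = 4 + 1 = 5)
2²*a(v) = 2²*5 = 4*5 = 20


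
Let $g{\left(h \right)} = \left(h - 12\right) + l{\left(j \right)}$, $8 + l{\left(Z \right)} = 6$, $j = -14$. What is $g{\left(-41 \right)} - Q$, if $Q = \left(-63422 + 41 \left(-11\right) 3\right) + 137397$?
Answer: $-72677$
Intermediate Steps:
$l{\left(Z \right)} = -2$ ($l{\left(Z \right)} = -8 + 6 = -2$)
$g{\left(h \right)} = -14 + h$ ($g{\left(h \right)} = \left(h - 12\right) - 2 = \left(-12 + h\right) - 2 = -14 + h$)
$Q = 72622$ ($Q = \left(-63422 - 1353\right) + 137397 = -64775 + 137397 = 72622$)
$g{\left(-41 \right)} - Q = \left(-14 - 41\right) - 72622 = -55 - 72622 = -72677$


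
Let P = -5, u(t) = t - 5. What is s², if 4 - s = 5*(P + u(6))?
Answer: 576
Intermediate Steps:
u(t) = -5 + t
s = 24 (s = 4 - 5*(-5 + (-5 + 6)) = 4 - 5*(-5 + 1) = 4 - 5*(-4) = 4 - 1*(-20) = 4 + 20 = 24)
s² = 24² = 576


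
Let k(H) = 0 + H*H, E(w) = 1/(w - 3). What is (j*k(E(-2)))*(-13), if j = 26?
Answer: -338/25 ≈ -13.520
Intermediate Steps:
E(w) = 1/(-3 + w)
k(H) = H**2 (k(H) = 0 + H**2 = H**2)
(j*k(E(-2)))*(-13) = (26*(1/(-3 - 2))**2)*(-13) = (26*(1/(-5))**2)*(-13) = (26*(-1/5)**2)*(-13) = (26*(1/25))*(-13) = (26/25)*(-13) = -338/25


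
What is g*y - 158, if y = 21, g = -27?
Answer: -725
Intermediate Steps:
g*y - 158 = -27*21 - 158 = -567 - 158 = -725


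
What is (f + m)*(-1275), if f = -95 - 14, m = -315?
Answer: 540600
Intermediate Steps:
f = -109
(f + m)*(-1275) = (-109 - 315)*(-1275) = -424*(-1275) = 540600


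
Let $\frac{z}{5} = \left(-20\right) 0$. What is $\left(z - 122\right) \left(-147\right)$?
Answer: $17934$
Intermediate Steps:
$z = 0$ ($z = 5 \left(\left(-20\right) 0\right) = 5 \cdot 0 = 0$)
$\left(z - 122\right) \left(-147\right) = \left(0 - 122\right) \left(-147\right) = \left(-122\right) \left(-147\right) = 17934$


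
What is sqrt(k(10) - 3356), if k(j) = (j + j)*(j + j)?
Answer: 2*I*sqrt(739) ≈ 54.369*I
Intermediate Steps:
k(j) = 4*j**2 (k(j) = (2*j)*(2*j) = 4*j**2)
sqrt(k(10) - 3356) = sqrt(4*10**2 - 3356) = sqrt(4*100 - 3356) = sqrt(400 - 3356) = sqrt(-2956) = 2*I*sqrt(739)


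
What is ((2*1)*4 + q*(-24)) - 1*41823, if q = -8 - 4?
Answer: -41527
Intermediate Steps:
q = -12
((2*1)*4 + q*(-24)) - 1*41823 = ((2*1)*4 - 12*(-24)) - 1*41823 = (2*4 + 288) - 41823 = (8 + 288) - 41823 = 296 - 41823 = -41527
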